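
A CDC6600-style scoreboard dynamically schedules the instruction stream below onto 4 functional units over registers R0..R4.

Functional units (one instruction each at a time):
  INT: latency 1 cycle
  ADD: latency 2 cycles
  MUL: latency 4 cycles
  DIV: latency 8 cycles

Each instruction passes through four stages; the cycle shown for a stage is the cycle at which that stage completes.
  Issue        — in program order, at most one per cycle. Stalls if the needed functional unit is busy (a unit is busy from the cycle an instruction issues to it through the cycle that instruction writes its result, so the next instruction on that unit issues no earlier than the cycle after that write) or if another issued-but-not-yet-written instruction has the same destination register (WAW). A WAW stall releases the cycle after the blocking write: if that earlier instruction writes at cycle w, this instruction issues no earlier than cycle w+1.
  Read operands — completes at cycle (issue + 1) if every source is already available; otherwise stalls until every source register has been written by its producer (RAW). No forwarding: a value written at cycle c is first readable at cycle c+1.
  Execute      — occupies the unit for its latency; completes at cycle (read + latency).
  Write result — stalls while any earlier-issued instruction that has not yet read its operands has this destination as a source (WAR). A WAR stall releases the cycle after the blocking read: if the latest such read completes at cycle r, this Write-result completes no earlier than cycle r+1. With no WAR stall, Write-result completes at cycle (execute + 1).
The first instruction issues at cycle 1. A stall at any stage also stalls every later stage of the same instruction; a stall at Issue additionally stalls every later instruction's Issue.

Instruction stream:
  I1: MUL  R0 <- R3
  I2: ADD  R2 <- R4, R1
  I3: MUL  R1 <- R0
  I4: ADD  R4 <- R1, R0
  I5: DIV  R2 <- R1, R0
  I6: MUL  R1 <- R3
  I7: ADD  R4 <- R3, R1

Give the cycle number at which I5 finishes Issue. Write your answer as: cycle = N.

cycle 1: issue I1 (MUL)
cycle 2: I1 read-ops | issue I2 (ADD)
cycle 3: I2 read-ops
cycle 5: I2 finished on ADD
cycle 6: I1 finished on MUL | I2→R2
cycle 7: I1→R0
cycle 8: issue I3 (MUL)
cycle 9: I3 read-ops | issue I4 (ADD)
cycle 10: issue I5 (DIV)
cycle 13: I3 finished on MUL
cycle 14: I3→R1
cycle 15: I4 read-ops | I5 read-ops | issue I6 (MUL)
cycle 16: I6 read-ops
cycle 17: I4 finished on ADD
cycle 18: I4→R4
cycle 19: issue I7 (ADD)
cycle 20: I6 finished on MUL
cycle 21: I6→R1
cycle 22: I7 read-ops
cycle 23: I5 finished on DIV
cycle 24: I5→R2 | I7 finished on ADD
cycle 25: I7→R4

cycle = 10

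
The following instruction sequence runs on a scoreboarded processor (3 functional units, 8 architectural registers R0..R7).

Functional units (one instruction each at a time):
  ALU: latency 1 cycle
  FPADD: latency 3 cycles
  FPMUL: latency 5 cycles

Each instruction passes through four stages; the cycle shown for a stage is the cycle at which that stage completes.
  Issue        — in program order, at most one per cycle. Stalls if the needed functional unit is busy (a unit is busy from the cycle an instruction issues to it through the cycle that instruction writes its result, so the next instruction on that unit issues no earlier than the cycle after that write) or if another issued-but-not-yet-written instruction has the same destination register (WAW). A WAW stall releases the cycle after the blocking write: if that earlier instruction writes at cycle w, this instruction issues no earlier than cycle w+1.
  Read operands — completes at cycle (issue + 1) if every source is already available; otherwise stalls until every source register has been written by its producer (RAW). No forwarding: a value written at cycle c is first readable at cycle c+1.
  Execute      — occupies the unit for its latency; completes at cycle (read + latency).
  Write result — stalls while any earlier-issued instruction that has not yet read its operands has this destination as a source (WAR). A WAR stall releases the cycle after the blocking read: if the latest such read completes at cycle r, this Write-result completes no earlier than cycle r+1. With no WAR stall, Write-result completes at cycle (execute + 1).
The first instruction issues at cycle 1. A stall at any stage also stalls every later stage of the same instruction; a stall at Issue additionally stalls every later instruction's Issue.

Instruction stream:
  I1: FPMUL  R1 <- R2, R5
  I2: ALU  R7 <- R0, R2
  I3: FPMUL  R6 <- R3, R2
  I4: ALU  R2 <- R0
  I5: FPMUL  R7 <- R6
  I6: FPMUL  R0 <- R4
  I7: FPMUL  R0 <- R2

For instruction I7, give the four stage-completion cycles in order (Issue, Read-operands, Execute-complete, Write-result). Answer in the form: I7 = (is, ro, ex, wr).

I7 = (33, 34, 39, 40)

[I1] 1/2/7/8
[I2] 2/3/4/5
[I3] 9/10/15/16  (struct: FPMUL busy until I1 writes@8)
[I4] 10/11/12/13
[I5] 17/18/23/24  (struct: FPMUL busy until I3 writes@16)
[I6] 25/26/31/32  (struct: FPMUL busy until I5 writes@24)
[I7] 33/34/39/40  (struct: FPMUL busy until I6 writes@32)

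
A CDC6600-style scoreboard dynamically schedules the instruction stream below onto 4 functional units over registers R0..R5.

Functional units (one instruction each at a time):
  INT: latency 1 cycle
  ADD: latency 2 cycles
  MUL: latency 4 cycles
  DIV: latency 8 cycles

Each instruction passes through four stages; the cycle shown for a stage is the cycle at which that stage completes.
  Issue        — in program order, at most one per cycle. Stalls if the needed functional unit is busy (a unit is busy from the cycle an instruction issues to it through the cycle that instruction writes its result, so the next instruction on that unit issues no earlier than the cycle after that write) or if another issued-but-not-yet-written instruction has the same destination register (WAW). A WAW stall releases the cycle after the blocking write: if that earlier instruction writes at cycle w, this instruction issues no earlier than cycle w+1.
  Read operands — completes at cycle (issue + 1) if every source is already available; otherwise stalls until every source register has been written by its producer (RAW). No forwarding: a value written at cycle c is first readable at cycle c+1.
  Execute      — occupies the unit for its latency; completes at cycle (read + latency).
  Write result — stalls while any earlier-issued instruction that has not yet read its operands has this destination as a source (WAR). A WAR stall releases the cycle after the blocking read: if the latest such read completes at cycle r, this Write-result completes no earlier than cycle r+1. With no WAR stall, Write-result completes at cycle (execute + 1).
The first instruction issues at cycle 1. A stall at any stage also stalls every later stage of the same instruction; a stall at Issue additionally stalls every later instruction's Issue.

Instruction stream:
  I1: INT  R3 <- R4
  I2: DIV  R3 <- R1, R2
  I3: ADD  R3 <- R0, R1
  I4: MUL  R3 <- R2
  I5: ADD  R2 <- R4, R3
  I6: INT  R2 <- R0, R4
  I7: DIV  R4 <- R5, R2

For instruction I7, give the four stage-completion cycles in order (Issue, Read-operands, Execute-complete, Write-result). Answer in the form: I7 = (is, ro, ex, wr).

I7 = (33, 36, 44, 45)

[1] I1→INT
[2] I1 RO
[3] I1 EX
[4] I1 WR R3
[5] I2→DIV
[6] I2 RO
[14] I2 EX
[15] I2 WR R3
[16] I3→ADD
[17] I3 RO
[19] I3 EX
[20] I3 WR R3
[21] I4→MUL
[22] I4 RO | I5→ADD
[26] I4 EX
[27] I4 WR R3
[28] I5 RO
[30] I5 EX
[31] I5 WR R2
[32] I6→INT
[33] I6 RO | I7→DIV
[34] I6 EX
[35] I6 WR R2
[36] I7 RO
[44] I7 EX
[45] I7 WR R4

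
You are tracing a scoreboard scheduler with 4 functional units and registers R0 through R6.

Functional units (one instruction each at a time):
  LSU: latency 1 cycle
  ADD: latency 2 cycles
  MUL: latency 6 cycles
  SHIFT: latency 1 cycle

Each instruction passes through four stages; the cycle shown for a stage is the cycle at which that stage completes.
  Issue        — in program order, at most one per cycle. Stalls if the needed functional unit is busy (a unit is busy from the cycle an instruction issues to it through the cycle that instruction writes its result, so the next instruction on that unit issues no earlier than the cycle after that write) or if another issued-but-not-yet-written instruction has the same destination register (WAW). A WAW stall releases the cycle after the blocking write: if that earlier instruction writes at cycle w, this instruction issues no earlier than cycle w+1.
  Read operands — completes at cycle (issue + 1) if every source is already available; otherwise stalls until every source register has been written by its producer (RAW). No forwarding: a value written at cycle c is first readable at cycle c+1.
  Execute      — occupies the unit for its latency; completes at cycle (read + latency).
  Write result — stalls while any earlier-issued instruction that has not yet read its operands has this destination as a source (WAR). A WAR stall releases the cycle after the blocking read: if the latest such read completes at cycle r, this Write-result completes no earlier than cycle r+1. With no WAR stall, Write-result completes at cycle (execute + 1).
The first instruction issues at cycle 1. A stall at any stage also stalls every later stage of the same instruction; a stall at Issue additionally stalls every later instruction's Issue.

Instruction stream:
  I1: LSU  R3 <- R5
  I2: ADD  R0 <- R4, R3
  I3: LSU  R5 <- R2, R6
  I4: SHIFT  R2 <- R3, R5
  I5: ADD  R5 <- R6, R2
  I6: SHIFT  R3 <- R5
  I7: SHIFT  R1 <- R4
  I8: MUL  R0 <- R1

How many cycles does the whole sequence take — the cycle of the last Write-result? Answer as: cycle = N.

I1 -> (1, 2, 3, 4)
I2 -> (2, 5, 7, 8)  // RAW R3: wait I1 write@4
I3 -> (5, 6, 7, 8)  // struct: LSU busy until I1 writes@4
I4 -> (6, 9, 10, 11)  // RAW R5: wait I3 write@8
I5 -> (9, 12, 14, 15)  // WAW R5: wait I3 write@8, RAW R2: wait I4 write@11
I6 -> (12, 16, 17, 18)  // struct: SHIFT busy until I4 writes@11, RAW R5: wait I5 write@15
I7 -> (19, 20, 21, 22)  // struct: SHIFT busy until I6 writes@18
I8 -> (20, 23, 29, 30)  // RAW R1: wait I7 write@22

cycle = 30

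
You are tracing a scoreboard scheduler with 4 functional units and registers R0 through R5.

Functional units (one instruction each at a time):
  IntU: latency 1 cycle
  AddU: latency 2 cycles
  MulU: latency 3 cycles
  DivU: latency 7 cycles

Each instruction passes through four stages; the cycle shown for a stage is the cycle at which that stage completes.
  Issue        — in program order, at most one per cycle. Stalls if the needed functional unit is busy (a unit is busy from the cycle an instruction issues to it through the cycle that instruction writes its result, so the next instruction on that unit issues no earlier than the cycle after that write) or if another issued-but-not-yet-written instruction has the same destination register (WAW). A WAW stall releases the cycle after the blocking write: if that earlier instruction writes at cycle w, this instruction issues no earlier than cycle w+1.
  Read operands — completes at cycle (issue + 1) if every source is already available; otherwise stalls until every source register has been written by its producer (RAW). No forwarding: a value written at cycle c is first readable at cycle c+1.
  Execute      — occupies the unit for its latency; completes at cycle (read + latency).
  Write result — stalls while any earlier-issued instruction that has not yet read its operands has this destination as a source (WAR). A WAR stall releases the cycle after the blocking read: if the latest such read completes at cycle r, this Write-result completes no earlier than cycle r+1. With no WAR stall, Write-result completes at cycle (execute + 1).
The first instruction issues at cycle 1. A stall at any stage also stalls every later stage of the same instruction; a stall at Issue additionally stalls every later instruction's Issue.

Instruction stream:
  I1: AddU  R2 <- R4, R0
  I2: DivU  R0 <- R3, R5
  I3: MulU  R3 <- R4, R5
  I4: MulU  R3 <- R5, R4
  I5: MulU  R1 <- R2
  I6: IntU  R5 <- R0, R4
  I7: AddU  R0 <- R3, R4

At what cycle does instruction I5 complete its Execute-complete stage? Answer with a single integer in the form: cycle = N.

cycle = 19

t=1  I1 dispatched to AddU
t=2  I1 operands ready · I2 dispatched to DivU
t=3  I2 operands ready · I3 dispatched to MulU
t=4  I1 complete · I3 operands ready
t=5  R2←I1
t=7  I3 complete
t=8  R3←I3
t=9  I4 dispatched to MulU
t=10  I2 complete · I4 operands ready
t=11  R0←I2
t=13  I4 complete
t=14  R3←I4
t=15  I5 dispatched to MulU
t=16  I5 operands ready · I6 dispatched to IntU
t=17  I6 operands ready · I7 dispatched to AddU
t=18  I6 complete · I7 operands ready
t=19  I5 complete · R5←I6
t=20  R1←I5 · I7 complete
t=21  R0←I7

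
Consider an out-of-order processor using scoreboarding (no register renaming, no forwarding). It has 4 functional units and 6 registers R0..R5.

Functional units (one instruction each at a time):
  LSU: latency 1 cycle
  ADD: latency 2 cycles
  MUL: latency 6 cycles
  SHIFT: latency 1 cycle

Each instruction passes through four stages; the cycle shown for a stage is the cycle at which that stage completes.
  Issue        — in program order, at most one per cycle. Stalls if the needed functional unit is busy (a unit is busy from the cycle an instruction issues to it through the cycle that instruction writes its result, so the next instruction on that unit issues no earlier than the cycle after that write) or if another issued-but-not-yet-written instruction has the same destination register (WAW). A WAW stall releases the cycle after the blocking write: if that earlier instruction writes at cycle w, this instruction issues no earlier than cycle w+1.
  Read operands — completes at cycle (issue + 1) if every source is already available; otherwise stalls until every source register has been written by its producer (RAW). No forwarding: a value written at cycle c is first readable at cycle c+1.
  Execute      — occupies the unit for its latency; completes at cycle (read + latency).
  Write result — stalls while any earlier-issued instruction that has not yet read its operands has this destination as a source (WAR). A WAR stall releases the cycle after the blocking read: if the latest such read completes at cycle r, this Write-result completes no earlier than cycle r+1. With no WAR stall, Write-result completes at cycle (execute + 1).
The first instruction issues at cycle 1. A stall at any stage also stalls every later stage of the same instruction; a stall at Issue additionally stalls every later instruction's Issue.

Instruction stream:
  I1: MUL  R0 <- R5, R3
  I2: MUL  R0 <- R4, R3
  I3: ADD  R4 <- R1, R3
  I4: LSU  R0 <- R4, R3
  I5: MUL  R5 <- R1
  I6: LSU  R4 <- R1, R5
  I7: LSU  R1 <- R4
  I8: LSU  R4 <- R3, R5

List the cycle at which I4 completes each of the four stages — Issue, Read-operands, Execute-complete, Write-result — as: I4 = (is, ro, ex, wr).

I4 = (19, 20, 21, 22)

I1 -> (1, 2, 8, 9)
I2 -> (10, 11, 17, 18)  // struct: MUL busy until I1 writes@9
I3 -> (11, 12, 14, 15)
I4 -> (19, 20, 21, 22)  // WAW R0: wait I2 write@18
I5 -> (20, 21, 27, 28)
I6 -> (23, 29, 30, 31)  // struct: LSU busy until I4 writes@22, RAW R5: wait I5 write@28
I7 -> (32, 33, 34, 35)  // struct: LSU busy until I6 writes@31
I8 -> (36, 37, 38, 39)  // struct: LSU busy until I7 writes@35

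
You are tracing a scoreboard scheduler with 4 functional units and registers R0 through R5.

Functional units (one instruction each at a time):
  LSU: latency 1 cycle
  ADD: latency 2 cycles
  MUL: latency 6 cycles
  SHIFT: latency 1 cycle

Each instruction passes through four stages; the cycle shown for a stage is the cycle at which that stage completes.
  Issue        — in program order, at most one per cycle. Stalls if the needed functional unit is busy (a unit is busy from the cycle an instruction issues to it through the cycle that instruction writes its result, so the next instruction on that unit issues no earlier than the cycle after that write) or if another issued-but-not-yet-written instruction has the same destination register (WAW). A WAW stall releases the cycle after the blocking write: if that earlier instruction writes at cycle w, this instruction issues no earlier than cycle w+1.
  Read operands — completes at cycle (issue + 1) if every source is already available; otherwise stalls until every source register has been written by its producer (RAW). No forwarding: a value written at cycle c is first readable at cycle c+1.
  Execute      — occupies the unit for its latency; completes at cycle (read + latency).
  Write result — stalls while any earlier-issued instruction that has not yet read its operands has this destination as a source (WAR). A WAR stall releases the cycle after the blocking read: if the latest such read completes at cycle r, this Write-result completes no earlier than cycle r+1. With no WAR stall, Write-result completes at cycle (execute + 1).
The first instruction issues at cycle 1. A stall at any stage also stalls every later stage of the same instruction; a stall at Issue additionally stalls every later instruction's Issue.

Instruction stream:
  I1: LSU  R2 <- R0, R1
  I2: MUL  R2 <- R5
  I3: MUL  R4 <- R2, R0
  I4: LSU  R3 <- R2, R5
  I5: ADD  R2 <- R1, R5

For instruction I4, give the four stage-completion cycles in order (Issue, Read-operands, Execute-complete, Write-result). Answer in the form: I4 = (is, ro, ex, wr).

  I1 | 1 | 2 | 3 | 4
  I2 | 5 | 6 | 12 | 13   WAW R2: wait I1 write@4
  I3 | 14 | 15 | 21 | 22   struct: MUL busy until I2 writes@13
  I4 | 15 | 16 | 17 | 18
  I5 | 16 | 17 | 19 | 20

I4 = (15, 16, 17, 18)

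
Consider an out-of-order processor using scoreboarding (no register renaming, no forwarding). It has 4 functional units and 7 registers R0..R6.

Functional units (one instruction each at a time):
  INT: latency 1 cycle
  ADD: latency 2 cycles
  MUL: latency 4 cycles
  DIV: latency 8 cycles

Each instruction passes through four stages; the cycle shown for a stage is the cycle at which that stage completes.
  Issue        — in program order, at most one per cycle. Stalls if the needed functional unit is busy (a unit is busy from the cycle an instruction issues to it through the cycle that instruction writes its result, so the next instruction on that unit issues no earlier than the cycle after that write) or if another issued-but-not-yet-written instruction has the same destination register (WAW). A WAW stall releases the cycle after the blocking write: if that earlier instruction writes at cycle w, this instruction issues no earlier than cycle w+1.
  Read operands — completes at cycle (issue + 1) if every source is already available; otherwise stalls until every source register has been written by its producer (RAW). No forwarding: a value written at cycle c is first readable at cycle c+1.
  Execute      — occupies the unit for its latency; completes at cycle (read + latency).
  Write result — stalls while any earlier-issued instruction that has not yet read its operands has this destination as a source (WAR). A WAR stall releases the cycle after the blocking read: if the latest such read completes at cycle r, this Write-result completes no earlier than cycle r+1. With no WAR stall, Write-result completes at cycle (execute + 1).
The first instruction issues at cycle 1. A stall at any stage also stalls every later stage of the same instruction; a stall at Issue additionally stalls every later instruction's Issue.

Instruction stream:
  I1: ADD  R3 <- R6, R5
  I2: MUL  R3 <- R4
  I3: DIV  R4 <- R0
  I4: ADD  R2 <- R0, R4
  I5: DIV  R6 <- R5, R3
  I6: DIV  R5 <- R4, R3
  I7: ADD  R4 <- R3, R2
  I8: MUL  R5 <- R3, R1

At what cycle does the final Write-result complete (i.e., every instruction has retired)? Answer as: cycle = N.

cycle = 46

  I1 | 1 | 2 | 4 | 5
  I2 | 6 | 7 | 11 | 12   WAW R3: wait I1 write@5
  I3 | 7 | 8 | 16 | 17
  I4 | 8 | 18 | 20 | 21   RAW R4: wait I3 write@17
  I5 | 18 | 19 | 27 | 28   struct: DIV busy until I3 writes@17
  I6 | 29 | 30 | 38 | 39   struct: DIV busy until I5 writes@28
  I7 | 30 | 31 | 33 | 34
  I8 | 40 | 41 | 45 | 46   WAW R5: wait I6 write@39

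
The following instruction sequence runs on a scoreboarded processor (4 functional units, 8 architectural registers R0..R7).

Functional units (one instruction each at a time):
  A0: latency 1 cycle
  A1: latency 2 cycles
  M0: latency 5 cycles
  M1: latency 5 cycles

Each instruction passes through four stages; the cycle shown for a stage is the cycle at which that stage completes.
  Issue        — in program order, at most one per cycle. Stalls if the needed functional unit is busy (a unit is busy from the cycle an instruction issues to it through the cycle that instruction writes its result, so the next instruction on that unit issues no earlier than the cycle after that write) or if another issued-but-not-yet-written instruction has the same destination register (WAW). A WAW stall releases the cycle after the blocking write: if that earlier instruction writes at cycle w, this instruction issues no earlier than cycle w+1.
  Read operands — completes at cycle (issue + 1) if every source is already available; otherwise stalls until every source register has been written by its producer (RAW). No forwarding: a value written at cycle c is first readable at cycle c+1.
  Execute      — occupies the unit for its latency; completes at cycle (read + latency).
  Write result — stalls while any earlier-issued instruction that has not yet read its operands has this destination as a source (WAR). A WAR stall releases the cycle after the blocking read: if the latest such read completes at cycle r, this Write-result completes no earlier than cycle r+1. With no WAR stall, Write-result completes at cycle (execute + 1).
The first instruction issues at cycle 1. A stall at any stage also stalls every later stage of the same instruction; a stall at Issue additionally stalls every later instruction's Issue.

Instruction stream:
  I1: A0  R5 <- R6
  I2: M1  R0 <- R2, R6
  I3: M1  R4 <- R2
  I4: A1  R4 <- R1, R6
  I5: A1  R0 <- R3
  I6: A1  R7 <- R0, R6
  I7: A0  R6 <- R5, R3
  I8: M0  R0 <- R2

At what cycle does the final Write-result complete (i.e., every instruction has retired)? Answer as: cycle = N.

[1] I1 issues→A0
[2] I1 reads | I2 issues→M1
[3] I1 exec-done | I2 reads
[4] I1 writes R5
[8] I2 exec-done
[9] I2 writes R0
[10] I3 issues→M1
[11] I3 reads
[16] I3 exec-done
[17] I3 writes R4
[18] I4 issues→A1
[19] I4 reads
[21] I4 exec-done
[22] I4 writes R4
[23] I5 issues→A1
[24] I5 reads
[26] I5 exec-done
[27] I5 writes R0
[28] I6 issues→A1
[29] I6 reads | I7 issues→A0
[30] I7 reads | I8 issues→M0
[31] I6 exec-done | I7 exec-done | I8 reads
[32] I6 writes R7 | I7 writes R6
[36] I8 exec-done
[37] I8 writes R0

cycle = 37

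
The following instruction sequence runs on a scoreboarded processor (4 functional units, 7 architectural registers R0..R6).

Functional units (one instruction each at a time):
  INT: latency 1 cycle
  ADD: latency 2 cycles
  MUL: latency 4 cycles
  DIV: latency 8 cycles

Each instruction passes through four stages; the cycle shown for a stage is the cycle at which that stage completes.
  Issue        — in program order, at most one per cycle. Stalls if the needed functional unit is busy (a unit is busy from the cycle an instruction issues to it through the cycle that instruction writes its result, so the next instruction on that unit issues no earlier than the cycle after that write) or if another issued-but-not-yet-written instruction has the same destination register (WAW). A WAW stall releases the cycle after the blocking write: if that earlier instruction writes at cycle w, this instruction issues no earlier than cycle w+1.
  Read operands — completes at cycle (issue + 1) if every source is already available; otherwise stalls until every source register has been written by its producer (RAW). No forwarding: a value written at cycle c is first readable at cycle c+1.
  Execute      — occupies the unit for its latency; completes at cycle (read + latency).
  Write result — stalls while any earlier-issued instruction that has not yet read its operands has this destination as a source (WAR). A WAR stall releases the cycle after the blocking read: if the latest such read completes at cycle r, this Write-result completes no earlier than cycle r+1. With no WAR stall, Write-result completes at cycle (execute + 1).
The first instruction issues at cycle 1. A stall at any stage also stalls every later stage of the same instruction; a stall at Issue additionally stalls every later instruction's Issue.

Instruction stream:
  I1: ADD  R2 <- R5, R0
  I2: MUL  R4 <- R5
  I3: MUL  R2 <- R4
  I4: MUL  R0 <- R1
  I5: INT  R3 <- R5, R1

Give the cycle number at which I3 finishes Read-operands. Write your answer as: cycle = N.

cycle = 10

I1: IS=1 RO=2 EX=4 WR=5
I2: IS=2 RO=3 EX=7 WR=8
I3: IS=9 RO=10 EX=14 WR=15  [struct: MUL busy until I2 writes@8]
I4: IS=16 RO=17 EX=21 WR=22  [struct: MUL busy until I3 writes@15]
I5: IS=17 RO=18 EX=19 WR=20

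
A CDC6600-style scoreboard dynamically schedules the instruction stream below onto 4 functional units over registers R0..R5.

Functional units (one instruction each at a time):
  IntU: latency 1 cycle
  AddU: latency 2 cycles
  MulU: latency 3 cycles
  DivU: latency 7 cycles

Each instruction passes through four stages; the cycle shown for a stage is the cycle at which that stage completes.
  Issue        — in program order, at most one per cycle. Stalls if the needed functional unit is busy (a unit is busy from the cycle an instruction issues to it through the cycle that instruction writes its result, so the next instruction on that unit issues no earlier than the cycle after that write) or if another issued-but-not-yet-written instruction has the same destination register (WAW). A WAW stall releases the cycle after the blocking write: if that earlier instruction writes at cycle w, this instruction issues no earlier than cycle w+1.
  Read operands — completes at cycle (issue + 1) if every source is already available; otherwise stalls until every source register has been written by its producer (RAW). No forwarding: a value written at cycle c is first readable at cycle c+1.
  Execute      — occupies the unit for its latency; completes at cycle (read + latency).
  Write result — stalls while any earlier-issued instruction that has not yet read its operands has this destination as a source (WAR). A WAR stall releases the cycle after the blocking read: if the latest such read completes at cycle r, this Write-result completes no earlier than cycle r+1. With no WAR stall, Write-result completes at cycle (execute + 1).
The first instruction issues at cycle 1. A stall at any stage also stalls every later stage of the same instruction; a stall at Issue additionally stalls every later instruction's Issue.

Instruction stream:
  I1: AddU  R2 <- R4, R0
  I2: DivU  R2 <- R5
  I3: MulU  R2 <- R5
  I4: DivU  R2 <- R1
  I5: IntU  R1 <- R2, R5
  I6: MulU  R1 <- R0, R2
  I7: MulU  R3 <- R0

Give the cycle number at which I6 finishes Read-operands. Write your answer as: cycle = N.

cycle = 36

t=1  I1 dispatched to AddU
t=2  I1 operands ready
t=4  I1 complete
t=5  R2←I1
t=6  I2 dispatched to DivU
t=7  I2 operands ready
t=14  I2 complete
t=15  R2←I2
t=16  I3 dispatched to MulU
t=17  I3 operands ready
t=20  I3 complete
t=21  R2←I3
t=22  I4 dispatched to DivU
t=23  I4 operands ready · I5 dispatched to IntU
t=30  I4 complete
t=31  R2←I4
t=32  I5 operands ready
t=33  I5 complete
t=34  R1←I5
t=35  I6 dispatched to MulU
t=36  I6 operands ready
t=39  I6 complete
t=40  R1←I6
t=41  I7 dispatched to MulU
t=42  I7 operands ready
t=45  I7 complete
t=46  R3←I7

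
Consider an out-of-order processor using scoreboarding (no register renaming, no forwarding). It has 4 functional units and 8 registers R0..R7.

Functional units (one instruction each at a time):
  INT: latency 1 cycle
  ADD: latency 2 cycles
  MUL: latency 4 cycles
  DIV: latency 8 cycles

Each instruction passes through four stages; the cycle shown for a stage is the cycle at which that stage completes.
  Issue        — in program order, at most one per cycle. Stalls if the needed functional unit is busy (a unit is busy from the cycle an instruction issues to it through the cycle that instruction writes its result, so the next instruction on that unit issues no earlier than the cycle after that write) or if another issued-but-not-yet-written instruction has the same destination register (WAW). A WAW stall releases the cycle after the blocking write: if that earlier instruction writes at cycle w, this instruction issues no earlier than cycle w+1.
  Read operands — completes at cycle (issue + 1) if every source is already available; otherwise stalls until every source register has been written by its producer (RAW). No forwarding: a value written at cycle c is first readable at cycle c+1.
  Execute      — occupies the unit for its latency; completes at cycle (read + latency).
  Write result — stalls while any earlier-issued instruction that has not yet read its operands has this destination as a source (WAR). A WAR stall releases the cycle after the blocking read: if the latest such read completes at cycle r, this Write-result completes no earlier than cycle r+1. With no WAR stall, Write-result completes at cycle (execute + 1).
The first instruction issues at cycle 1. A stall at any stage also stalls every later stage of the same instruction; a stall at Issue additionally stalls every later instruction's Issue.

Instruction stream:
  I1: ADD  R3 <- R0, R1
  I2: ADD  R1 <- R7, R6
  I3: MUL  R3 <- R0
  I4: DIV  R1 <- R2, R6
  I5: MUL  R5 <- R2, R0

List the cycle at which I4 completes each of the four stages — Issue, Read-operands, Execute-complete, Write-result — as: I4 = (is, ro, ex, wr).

I4 = (11, 12, 20, 21)

[1] I1 dispatched to ADD
[2] I1 operands ready
[4] I1 complete
[5] R3←I1
[6] I2 dispatched to ADD
[7] I2 operands ready | I3 dispatched to MUL
[8] I3 operands ready
[9] I2 complete
[10] R1←I2
[11] I4 dispatched to DIV
[12] I3 complete | I4 operands ready
[13] R3←I3
[14] I5 dispatched to MUL
[15] I5 operands ready
[19] I5 complete
[20] I4 complete | R5←I5
[21] R1←I4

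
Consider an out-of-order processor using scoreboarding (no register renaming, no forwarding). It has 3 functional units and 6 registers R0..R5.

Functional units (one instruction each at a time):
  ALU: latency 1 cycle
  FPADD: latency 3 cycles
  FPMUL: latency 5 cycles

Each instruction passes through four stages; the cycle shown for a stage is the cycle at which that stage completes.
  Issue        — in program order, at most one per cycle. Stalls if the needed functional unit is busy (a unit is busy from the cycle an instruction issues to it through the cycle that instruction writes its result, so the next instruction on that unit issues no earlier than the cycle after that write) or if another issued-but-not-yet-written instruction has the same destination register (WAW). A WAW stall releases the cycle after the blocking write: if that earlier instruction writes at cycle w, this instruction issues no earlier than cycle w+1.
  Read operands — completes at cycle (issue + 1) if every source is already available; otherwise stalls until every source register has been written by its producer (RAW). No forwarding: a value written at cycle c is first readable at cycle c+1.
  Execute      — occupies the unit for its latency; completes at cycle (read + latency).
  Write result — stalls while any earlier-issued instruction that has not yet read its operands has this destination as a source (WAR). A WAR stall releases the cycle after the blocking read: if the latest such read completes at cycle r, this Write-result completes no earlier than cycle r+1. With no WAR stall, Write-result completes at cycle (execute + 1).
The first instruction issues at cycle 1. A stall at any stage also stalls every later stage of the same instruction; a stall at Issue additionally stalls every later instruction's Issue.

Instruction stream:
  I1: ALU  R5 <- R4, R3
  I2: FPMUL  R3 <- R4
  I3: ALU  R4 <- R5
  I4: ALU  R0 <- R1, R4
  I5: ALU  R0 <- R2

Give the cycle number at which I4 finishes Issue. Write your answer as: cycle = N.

c1: I1→ALU
c2: I1 RO | I2→FPMUL
c3: I1 EX | I2 RO
c4: I1 WR R5
c5: I3→ALU
c6: I3 RO
c7: I3 EX
c8: I2 EX | I3 WR R4
c9: I2 WR R3 | I4→ALU
c10: I4 RO
c11: I4 EX
c12: I4 WR R0
c13: I5→ALU
c14: I5 RO
c15: I5 EX
c16: I5 WR R0

cycle = 9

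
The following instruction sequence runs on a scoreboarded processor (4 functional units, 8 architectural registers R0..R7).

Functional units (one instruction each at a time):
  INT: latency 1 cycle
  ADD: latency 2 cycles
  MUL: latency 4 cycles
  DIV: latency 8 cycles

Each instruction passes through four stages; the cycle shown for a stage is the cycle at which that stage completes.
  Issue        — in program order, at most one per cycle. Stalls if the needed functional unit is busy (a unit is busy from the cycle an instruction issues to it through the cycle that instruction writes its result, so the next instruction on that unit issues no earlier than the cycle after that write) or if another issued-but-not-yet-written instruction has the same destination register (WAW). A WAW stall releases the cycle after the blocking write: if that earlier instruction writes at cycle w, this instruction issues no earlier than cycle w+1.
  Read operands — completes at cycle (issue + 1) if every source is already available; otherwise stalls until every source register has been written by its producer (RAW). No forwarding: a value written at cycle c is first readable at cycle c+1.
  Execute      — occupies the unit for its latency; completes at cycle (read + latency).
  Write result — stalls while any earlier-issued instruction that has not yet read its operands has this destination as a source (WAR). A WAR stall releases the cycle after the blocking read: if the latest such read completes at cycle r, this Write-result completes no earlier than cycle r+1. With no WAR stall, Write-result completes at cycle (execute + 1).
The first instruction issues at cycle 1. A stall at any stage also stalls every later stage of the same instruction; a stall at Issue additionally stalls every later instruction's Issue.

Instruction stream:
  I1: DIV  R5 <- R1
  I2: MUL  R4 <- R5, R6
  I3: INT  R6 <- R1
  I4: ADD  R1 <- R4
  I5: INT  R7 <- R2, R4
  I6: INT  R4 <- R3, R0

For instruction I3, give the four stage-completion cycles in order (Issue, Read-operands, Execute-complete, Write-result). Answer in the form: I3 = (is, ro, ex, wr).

I3 = (3, 4, 5, 13)

c1: I1→DIV
c2: I1 RO | I2→MUL
c3: I3→INT
c4: I3 RO | I4→ADD
c5: I3 EX
c10: I1 EX
c11: I1 WR R5
c12: I2 RO
c13: I3 WR R6
c14: I5→INT
c16: I2 EX
c17: I2 WR R4
c18: I4 RO | I5 RO
c19: I5 EX
c20: I4 EX | I5 WR R7
c21: I4 WR R1 | I6→INT
c22: I6 RO
c23: I6 EX
c24: I6 WR R4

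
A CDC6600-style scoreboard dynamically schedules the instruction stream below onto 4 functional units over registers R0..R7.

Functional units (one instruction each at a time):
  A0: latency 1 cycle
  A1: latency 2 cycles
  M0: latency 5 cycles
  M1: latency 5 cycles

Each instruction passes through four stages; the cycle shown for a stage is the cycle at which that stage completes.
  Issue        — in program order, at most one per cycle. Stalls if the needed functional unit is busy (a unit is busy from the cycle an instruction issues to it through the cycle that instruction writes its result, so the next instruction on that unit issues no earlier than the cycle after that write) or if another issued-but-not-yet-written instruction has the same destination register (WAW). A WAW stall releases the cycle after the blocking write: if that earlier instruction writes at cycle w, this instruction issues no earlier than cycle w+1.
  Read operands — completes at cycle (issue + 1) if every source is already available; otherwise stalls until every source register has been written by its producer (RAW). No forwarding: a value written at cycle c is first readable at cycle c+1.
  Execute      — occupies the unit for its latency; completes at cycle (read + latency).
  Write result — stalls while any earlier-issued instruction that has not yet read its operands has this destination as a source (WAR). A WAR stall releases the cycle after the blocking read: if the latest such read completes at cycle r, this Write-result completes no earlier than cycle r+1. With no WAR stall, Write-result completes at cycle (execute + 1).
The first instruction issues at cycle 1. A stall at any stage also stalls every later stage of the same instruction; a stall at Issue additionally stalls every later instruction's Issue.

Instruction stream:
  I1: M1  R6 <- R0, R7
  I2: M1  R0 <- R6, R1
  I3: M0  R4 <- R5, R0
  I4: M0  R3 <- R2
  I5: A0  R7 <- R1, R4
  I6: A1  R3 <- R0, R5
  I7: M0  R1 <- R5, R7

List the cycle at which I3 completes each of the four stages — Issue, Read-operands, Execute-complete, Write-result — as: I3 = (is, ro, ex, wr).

  I1 | 1 | 2 | 7 | 8
  I2 | 9 | 10 | 15 | 16   struct: M1 busy until I1 writes@8
  I3 | 10 | 17 | 22 | 23   RAW R0: wait I2 write@16
  I4 | 24 | 25 | 30 | 31   struct: M0 busy until I3 writes@23
  I5 | 25 | 26 | 27 | 28
  I6 | 32 | 33 | 35 | 36   WAW R3: wait I4 write@31
  I7 | 33 | 34 | 39 | 40

I3 = (10, 17, 22, 23)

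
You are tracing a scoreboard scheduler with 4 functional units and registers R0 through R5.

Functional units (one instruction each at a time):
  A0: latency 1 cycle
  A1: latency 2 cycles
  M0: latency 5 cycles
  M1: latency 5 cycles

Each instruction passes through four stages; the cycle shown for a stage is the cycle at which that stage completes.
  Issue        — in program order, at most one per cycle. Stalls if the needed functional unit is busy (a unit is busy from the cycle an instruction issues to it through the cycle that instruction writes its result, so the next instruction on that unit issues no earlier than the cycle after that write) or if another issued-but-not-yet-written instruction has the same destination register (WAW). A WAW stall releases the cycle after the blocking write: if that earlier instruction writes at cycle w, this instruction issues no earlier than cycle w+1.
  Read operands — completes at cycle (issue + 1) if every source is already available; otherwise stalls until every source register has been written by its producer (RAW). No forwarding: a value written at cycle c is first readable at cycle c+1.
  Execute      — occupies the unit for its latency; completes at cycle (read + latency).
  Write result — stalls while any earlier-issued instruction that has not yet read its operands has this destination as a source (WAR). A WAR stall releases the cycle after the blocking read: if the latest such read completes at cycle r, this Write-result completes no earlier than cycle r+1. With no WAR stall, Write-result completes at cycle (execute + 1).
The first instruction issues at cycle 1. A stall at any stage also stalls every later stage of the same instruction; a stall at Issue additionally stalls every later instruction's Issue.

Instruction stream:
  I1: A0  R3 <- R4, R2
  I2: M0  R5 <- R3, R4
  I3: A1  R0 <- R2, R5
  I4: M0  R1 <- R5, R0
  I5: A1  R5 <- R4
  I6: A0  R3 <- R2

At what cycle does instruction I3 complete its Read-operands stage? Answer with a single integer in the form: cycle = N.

[1] I1 dispatched to A0
[2] I1 operands ready | I2 dispatched to M0
[3] I1 complete | I3 dispatched to A1
[4] R3←I1
[5] I2 operands ready
[10] I2 complete
[11] R5←I2
[12] I3 operands ready | I4 dispatched to M0
[14] I3 complete
[15] R0←I3
[16] I4 operands ready | I5 dispatched to A1
[17] I5 operands ready | I6 dispatched to A0
[18] I6 operands ready
[19] I5 complete | I6 complete
[20] R5←I5 | R3←I6
[21] I4 complete
[22] R1←I4

cycle = 12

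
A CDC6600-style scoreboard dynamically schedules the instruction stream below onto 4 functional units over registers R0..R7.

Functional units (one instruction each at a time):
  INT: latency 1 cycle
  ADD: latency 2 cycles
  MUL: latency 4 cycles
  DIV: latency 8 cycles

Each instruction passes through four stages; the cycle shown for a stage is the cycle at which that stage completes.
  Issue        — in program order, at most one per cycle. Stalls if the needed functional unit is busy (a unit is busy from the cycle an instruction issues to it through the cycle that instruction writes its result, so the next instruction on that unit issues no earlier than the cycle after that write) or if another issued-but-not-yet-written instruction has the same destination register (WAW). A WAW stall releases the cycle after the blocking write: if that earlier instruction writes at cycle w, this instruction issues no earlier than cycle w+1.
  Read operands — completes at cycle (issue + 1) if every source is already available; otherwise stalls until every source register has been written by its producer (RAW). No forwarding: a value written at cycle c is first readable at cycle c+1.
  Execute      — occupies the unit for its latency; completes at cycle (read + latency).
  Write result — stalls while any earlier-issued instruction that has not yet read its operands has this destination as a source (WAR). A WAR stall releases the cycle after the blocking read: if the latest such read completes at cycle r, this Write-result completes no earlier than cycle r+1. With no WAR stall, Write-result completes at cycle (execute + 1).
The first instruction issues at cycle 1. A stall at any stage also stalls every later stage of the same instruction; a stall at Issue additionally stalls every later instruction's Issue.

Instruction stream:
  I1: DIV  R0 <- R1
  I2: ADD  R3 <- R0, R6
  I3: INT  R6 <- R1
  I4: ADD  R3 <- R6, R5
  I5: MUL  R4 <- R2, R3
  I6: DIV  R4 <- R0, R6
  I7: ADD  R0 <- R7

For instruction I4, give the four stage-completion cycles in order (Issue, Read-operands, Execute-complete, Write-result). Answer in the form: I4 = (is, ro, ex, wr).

[1] issue I1 (DIV)
[2] I1 read-ops; issue I2 (ADD)
[3] issue I3 (INT)
[4] I3 read-ops
[5] I3 finished on INT
[10] I1 finished on DIV
[11] I1→R0
[12] I2 read-ops
[13] I3→R6
[14] I2 finished on ADD
[15] I2→R3
[16] issue I4 (ADD)
[17] I4 read-ops; issue I5 (MUL)
[19] I4 finished on ADD
[20] I4→R3
[21] I5 read-ops
[25] I5 finished on MUL
[26] I5→R4
[27] issue I6 (DIV)
[28] I6 read-ops; issue I7 (ADD)
[29] I7 read-ops
[31] I7 finished on ADD
[32] I7→R0
[36] I6 finished on DIV
[37] I6→R4

I4 = (16, 17, 19, 20)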